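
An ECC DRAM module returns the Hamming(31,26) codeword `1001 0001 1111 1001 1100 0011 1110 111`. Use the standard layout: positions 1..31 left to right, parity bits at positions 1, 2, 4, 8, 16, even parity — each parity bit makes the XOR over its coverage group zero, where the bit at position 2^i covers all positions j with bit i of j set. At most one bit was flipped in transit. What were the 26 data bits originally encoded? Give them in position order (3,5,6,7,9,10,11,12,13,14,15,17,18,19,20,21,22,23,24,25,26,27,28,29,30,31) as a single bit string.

s1: b1⊕b3⊕b5⊕b7⊕b9⊕b11⊕b13⊕b15⊕b17⊕b19⊕b21⊕b23⊕b25⊕b27⊕b29⊕b31 = 1⊕0⊕0⊕0⊕1⊕1⊕1⊕0⊕1⊕0⊕0⊕1⊕1⊕1⊕1⊕1 = 0
s2: b2⊕b3⊕b6⊕b7⊕b10⊕b11⊕b14⊕b15⊕b18⊕b19⊕b22⊕b23⊕b26⊕b27⊕b30⊕b31 = 0⊕0⊕0⊕0⊕1⊕1⊕0⊕0⊕1⊕0⊕0⊕1⊕1⊕1⊕1⊕1 = 0
s4: b4⊕b5⊕b6⊕b7⊕b12⊕b13⊕b14⊕b15⊕b20⊕b21⊕b22⊕b23⊕b28⊕b29⊕b30⊕b31 = 1⊕0⊕0⊕0⊕1⊕1⊕0⊕0⊕0⊕0⊕0⊕1⊕0⊕1⊕1⊕1 = 1
s8: b8⊕b9⊕b10⊕b11⊕b12⊕b13⊕b14⊕b15⊕b24⊕b25⊕b26⊕b27⊕b28⊕b29⊕b30⊕b31 = 1⊕1⊕1⊕1⊕1⊕1⊕0⊕0⊕1⊕1⊕1⊕1⊕0⊕1⊕1⊕1 = 1
s16: b16⊕b17⊕b18⊕b19⊕b20⊕b21⊕b22⊕b23⊕b24⊕b25⊕b26⊕b27⊕b28⊕b29⊕b30⊕b31 = 1⊕1⊕1⊕0⊕0⊕0⊕0⊕1⊕1⊕1⊕1⊕1⊕0⊕1⊕1⊕1 = 1
Syndrome (s16...s1) = 11100 → position 28.
Flip bit 28: corrected codeword = 1001000111111001110000111111111
Data bits at positions 3,5,6,7,9,10,11,12,13,14,15,17,18,19,20,21,22,23,24,25,26,27,28,29,30,31: 00001111100110000111111111

00001111100110000111111111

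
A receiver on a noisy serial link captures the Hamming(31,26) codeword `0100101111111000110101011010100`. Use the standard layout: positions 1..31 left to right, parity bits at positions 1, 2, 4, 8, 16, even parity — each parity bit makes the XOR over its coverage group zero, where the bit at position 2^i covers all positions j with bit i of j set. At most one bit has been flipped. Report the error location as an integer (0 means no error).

7

s1: b1⊕b3⊕b5⊕b7⊕b9⊕b11⊕b13⊕b15⊕b17⊕b19⊕b21⊕b23⊕b25⊕b27⊕b29⊕b31 = 0⊕0⊕1⊕1⊕1⊕1⊕1⊕0⊕1⊕0⊕0⊕0⊕1⊕1⊕1⊕0 = 1
s2: b2⊕b3⊕b6⊕b7⊕b10⊕b11⊕b14⊕b15⊕b18⊕b19⊕b22⊕b23⊕b26⊕b27⊕b30⊕b31 = 1⊕0⊕0⊕1⊕1⊕1⊕0⊕0⊕1⊕0⊕1⊕0⊕0⊕1⊕0⊕0 = 1
s4: b4⊕b5⊕b6⊕b7⊕b12⊕b13⊕b14⊕b15⊕b20⊕b21⊕b22⊕b23⊕b28⊕b29⊕b30⊕b31 = 0⊕1⊕0⊕1⊕1⊕1⊕0⊕0⊕1⊕0⊕1⊕0⊕0⊕1⊕0⊕0 = 1
s8: b8⊕b9⊕b10⊕b11⊕b12⊕b13⊕b14⊕b15⊕b24⊕b25⊕b26⊕b27⊕b28⊕b29⊕b30⊕b31 = 1⊕1⊕1⊕1⊕1⊕1⊕0⊕0⊕1⊕1⊕0⊕1⊕0⊕1⊕0⊕0 = 0
s16: b16⊕b17⊕b18⊕b19⊕b20⊕b21⊕b22⊕b23⊕b24⊕b25⊕b26⊕b27⊕b28⊕b29⊕b30⊕b31 = 0⊕1⊕1⊕0⊕1⊕0⊕1⊕0⊕1⊕1⊕0⊕1⊕0⊕1⊕0⊕0 = 0
Syndrome (s16...s1) = 00111 → position 7.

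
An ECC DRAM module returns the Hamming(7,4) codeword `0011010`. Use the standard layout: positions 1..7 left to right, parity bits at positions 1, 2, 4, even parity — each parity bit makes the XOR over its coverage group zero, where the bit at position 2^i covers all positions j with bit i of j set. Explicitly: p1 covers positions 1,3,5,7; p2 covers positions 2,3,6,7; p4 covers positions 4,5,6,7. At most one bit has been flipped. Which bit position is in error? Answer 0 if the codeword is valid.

s1: b1⊕b3⊕b5⊕b7 = 0⊕1⊕0⊕0 = 1
s2: b2⊕b3⊕b6⊕b7 = 0⊕1⊕1⊕0 = 0
s4: b4⊕b5⊕b6⊕b7 = 1⊕0⊕1⊕0 = 0
Syndrome (s4...s1) = 001 → position 1.

1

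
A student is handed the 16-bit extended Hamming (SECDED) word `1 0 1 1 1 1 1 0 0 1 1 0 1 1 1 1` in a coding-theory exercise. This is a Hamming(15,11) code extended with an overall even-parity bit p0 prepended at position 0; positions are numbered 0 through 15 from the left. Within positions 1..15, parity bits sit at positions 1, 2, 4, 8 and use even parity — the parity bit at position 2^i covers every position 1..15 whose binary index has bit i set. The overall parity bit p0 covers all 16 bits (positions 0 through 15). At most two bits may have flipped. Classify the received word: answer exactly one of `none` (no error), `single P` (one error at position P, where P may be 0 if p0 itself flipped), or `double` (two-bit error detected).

s1: b1⊕b3⊕b5⊕b7⊕b9⊕b11⊕b13⊕b15 = 0⊕1⊕1⊕0⊕1⊕0⊕1⊕1 = 1
s2: b2⊕b3⊕b6⊕b7⊕b10⊕b11⊕b14⊕b15 = 1⊕1⊕1⊕0⊕1⊕0⊕1⊕1 = 0
s4: b4⊕b5⊕b6⊕b7⊕b12⊕b13⊕b14⊕b15 = 1⊕1⊕1⊕0⊕1⊕1⊕1⊕1 = 1
s8: b8⊕b9⊕b10⊕b11⊕b12⊕b13⊕b14⊕b15 = 0⊕1⊕1⊕0⊕1⊕1⊕1⊕1 = 0
Syndrome (s8...s1) = 0101 → position 5.
Overall parity (XOR of all 16 bits, including p0): 1⊕0⊕1⊕1⊕1⊕1⊕1⊕0⊕0⊕1⊕1⊕0⊕1⊕1⊕1⊕1 = 0
Overall=0, syndrome position=5 → double-bit error detected (uncorrectable).

double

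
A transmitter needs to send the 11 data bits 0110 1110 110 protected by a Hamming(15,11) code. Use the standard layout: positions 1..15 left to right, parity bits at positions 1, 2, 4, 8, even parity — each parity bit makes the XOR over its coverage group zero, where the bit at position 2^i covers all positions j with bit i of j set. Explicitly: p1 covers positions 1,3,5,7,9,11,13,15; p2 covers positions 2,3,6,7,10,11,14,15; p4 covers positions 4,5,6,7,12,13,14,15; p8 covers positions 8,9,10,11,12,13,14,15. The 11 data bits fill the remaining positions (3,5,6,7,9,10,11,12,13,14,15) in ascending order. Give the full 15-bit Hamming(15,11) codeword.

Place data bits at non-power-of-two positions: b3=0, b5=1, b6=1, b7=0, b9=1, b10=1, b11=1, b12=0, b13=1, b14=1, b15=0.
p1 = XOR of data positions {3,5,7,9,11,13,15} = 0⊕1⊕0⊕1⊕1⊕1⊕0 = 0
p2 = XOR of data positions {3,6,7,10,11,14,15} = 0⊕1⊕0⊕1⊕1⊕1⊕0 = 0
p4 = XOR of data positions {5,6,7,12,13,14,15} = 1⊕1⊕0⊕0⊕1⊕1⊕0 = 0
p8 = XOR of data positions {9,10,11,12,13,14,15} = 1⊕1⊕1⊕0⊕1⊕1⊕0 = 1
Codeword b1..b15 = 000011011110110

000011011110110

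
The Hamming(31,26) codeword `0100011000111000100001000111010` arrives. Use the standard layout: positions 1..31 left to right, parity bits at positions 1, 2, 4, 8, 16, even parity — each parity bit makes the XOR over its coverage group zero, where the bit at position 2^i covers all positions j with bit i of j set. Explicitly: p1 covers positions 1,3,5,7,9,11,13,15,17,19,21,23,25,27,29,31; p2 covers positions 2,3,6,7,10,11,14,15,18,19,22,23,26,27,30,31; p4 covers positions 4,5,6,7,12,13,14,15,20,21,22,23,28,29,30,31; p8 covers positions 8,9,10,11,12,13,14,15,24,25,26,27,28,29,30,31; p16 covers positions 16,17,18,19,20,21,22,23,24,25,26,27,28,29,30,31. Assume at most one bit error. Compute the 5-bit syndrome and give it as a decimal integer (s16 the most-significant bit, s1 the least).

13

s1: b1⊕b3⊕b5⊕b7⊕b9⊕b11⊕b13⊕b15⊕b17⊕b19⊕b21⊕b23⊕b25⊕b27⊕b29⊕b31 = 0⊕0⊕0⊕1⊕0⊕1⊕1⊕0⊕1⊕0⊕0⊕0⊕0⊕1⊕0⊕0 = 1
s2: b2⊕b3⊕b6⊕b7⊕b10⊕b11⊕b14⊕b15⊕b18⊕b19⊕b22⊕b23⊕b26⊕b27⊕b30⊕b31 = 1⊕0⊕1⊕1⊕0⊕1⊕0⊕0⊕0⊕0⊕1⊕0⊕1⊕1⊕1⊕0 = 0
s4: b4⊕b5⊕b6⊕b7⊕b12⊕b13⊕b14⊕b15⊕b20⊕b21⊕b22⊕b23⊕b28⊕b29⊕b30⊕b31 = 0⊕0⊕1⊕1⊕1⊕1⊕0⊕0⊕0⊕0⊕1⊕0⊕1⊕0⊕1⊕0 = 1
s8: b8⊕b9⊕b10⊕b11⊕b12⊕b13⊕b14⊕b15⊕b24⊕b25⊕b26⊕b27⊕b28⊕b29⊕b30⊕b31 = 0⊕0⊕0⊕1⊕1⊕1⊕0⊕0⊕0⊕0⊕1⊕1⊕1⊕0⊕1⊕0 = 1
s16: b16⊕b17⊕b18⊕b19⊕b20⊕b21⊕b22⊕b23⊕b24⊕b25⊕b26⊕b27⊕b28⊕b29⊕b30⊕b31 = 0⊕1⊕0⊕0⊕0⊕0⊕1⊕0⊕0⊕0⊕1⊕1⊕1⊕0⊕1⊕0 = 0
Syndrome (s16...s1) = 01101 → position 13.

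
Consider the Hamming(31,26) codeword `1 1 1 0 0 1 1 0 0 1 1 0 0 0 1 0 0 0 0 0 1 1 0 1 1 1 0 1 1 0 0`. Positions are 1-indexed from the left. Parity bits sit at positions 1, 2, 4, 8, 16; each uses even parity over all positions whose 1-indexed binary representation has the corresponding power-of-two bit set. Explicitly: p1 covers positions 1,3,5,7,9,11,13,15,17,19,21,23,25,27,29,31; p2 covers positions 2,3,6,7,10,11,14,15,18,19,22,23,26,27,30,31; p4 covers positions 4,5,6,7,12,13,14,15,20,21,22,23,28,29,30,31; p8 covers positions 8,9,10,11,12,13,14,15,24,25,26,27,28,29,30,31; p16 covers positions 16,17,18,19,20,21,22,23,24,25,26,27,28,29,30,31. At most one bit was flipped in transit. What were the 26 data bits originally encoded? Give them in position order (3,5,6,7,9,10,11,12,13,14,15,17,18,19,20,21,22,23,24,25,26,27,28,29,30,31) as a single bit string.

10110110001000010011101100

s1: b1⊕b3⊕b5⊕b7⊕b9⊕b11⊕b13⊕b15⊕b17⊕b19⊕b21⊕b23⊕b25⊕b27⊕b29⊕b31 = 1⊕1⊕0⊕1⊕0⊕1⊕0⊕1⊕0⊕0⊕1⊕0⊕1⊕0⊕1⊕0 = 0
s2: b2⊕b3⊕b6⊕b7⊕b10⊕b11⊕b14⊕b15⊕b18⊕b19⊕b22⊕b23⊕b26⊕b27⊕b30⊕b31 = 1⊕1⊕1⊕1⊕1⊕1⊕0⊕1⊕0⊕0⊕1⊕0⊕1⊕0⊕0⊕0 = 1
s4: b4⊕b5⊕b6⊕b7⊕b12⊕b13⊕b14⊕b15⊕b20⊕b21⊕b22⊕b23⊕b28⊕b29⊕b30⊕b31 = 0⊕0⊕1⊕1⊕0⊕0⊕0⊕1⊕0⊕1⊕1⊕0⊕1⊕1⊕0⊕0 = 1
s8: b8⊕b9⊕b10⊕b11⊕b12⊕b13⊕b14⊕b15⊕b24⊕b25⊕b26⊕b27⊕b28⊕b29⊕b30⊕b31 = 0⊕0⊕1⊕1⊕0⊕0⊕0⊕1⊕1⊕1⊕1⊕0⊕1⊕1⊕0⊕0 = 0
s16: b16⊕b17⊕b18⊕b19⊕b20⊕b21⊕b22⊕b23⊕b24⊕b25⊕b26⊕b27⊕b28⊕b29⊕b30⊕b31 = 0⊕0⊕0⊕0⊕0⊕1⊕1⊕0⊕1⊕1⊕1⊕0⊕1⊕1⊕0⊕0 = 1
Syndrome (s16...s1) = 10110 → position 22.
Flip bit 22: corrected codeword = 1110011001100010000010011101100
Data bits at positions 3,5,6,7,9,10,11,12,13,14,15,17,18,19,20,21,22,23,24,25,26,27,28,29,30,31: 10110110001000010011101100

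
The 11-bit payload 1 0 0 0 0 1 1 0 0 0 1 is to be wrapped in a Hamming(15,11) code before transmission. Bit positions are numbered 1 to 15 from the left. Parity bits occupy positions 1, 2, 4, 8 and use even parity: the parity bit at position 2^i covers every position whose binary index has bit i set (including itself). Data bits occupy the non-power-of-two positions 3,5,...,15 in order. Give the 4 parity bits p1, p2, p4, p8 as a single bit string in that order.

Place data bits at non-power-of-two positions: b3=1, b5=0, b6=0, b7=0, b9=0, b10=1, b11=1, b12=0, b13=0, b14=0, b15=1.
p1 = XOR of data positions {3,5,7,9,11,13,15} = 1⊕0⊕0⊕0⊕1⊕0⊕1 = 1
p2 = XOR of data positions {3,6,7,10,11,14,15} = 1⊕0⊕0⊕1⊕1⊕0⊕1 = 0
p4 = XOR of data positions {5,6,7,12,13,14,15} = 0⊕0⊕0⊕0⊕0⊕0⊕1 = 1
p8 = XOR of data positions {9,10,11,12,13,14,15} = 0⊕1⊕1⊕0⊕0⊕0⊕1 = 1
Parity bits p1,p2,p4,p8 = 1011

1011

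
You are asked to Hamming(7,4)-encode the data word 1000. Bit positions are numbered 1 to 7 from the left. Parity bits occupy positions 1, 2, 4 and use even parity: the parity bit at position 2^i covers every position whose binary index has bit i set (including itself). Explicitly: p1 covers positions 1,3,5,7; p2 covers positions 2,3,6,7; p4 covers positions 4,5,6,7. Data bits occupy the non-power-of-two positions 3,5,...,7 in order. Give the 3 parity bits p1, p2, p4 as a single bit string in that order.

110

Place data bits at non-power-of-two positions: b3=1, b5=0, b6=0, b7=0.
p1 = XOR of data positions {3,5,7} = 1⊕0⊕0 = 1
p2 = XOR of data positions {3,6,7} = 1⊕0⊕0 = 1
p4 = XOR of data positions {5,6,7} = 0⊕0⊕0 = 0
Parity bits p1,p2,p4 = 110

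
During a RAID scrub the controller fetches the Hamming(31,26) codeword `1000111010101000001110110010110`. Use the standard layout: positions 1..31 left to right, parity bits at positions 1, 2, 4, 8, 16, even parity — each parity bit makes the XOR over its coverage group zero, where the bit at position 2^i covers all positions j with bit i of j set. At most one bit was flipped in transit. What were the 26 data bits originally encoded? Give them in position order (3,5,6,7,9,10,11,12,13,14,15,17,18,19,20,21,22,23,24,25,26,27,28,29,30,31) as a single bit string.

s1: b1⊕b3⊕b5⊕b7⊕b9⊕b11⊕b13⊕b15⊕b17⊕b19⊕b21⊕b23⊕b25⊕b27⊕b29⊕b31 = 1⊕0⊕1⊕1⊕1⊕1⊕1⊕0⊕0⊕1⊕1⊕1⊕0⊕1⊕1⊕0 = 1
s2: b2⊕b3⊕b6⊕b7⊕b10⊕b11⊕b14⊕b15⊕b18⊕b19⊕b22⊕b23⊕b26⊕b27⊕b30⊕b31 = 0⊕0⊕1⊕1⊕0⊕1⊕0⊕0⊕0⊕1⊕0⊕1⊕0⊕1⊕1⊕0 = 1
s4: b4⊕b5⊕b6⊕b7⊕b12⊕b13⊕b14⊕b15⊕b20⊕b21⊕b22⊕b23⊕b28⊕b29⊕b30⊕b31 = 0⊕1⊕1⊕1⊕0⊕1⊕0⊕0⊕1⊕1⊕0⊕1⊕0⊕1⊕1⊕0 = 1
s8: b8⊕b9⊕b10⊕b11⊕b12⊕b13⊕b14⊕b15⊕b24⊕b25⊕b26⊕b27⊕b28⊕b29⊕b30⊕b31 = 0⊕1⊕0⊕1⊕0⊕1⊕0⊕0⊕1⊕0⊕0⊕1⊕0⊕1⊕1⊕0 = 1
s16: b16⊕b17⊕b18⊕b19⊕b20⊕b21⊕b22⊕b23⊕b24⊕b25⊕b26⊕b27⊕b28⊕b29⊕b30⊕b31 = 0⊕0⊕0⊕1⊕1⊕1⊕0⊕1⊕1⊕0⊕0⊕1⊕0⊕1⊕1⊕0 = 0
Syndrome (s16...s1) = 01111 → position 15.
Flip bit 15: corrected codeword = 1000111010101010001110110010110
Data bits at positions 3,5,6,7,9,10,11,12,13,14,15,17,18,19,20,21,22,23,24,25,26,27,28,29,30,31: 01111010101001110110010110

01111010101001110110010110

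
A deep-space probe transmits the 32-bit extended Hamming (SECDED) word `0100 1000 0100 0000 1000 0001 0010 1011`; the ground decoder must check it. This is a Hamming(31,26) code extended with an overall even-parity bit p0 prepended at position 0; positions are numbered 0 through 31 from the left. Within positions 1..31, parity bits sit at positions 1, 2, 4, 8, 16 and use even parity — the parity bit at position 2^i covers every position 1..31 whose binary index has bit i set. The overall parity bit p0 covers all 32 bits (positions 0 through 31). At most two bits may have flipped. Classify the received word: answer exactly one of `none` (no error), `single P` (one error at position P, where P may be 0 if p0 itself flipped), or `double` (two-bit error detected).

s1: b1⊕b3⊕b5⊕b7⊕b9⊕b11⊕b13⊕b15⊕b17⊕b19⊕b21⊕b23⊕b25⊕b27⊕b29⊕b31 = 1⊕0⊕0⊕0⊕1⊕0⊕0⊕0⊕0⊕0⊕0⊕1⊕0⊕0⊕0⊕1 = 0
s2: b2⊕b3⊕b6⊕b7⊕b10⊕b11⊕b14⊕b15⊕b18⊕b19⊕b22⊕b23⊕b26⊕b27⊕b30⊕b31 = 0⊕0⊕0⊕0⊕0⊕0⊕0⊕0⊕0⊕0⊕0⊕1⊕1⊕0⊕1⊕1 = 0
s4: b4⊕b5⊕b6⊕b7⊕b12⊕b13⊕b14⊕b15⊕b20⊕b21⊕b22⊕b23⊕b28⊕b29⊕b30⊕b31 = 1⊕0⊕0⊕0⊕0⊕0⊕0⊕0⊕0⊕0⊕0⊕1⊕1⊕0⊕1⊕1 = 1
s8: b8⊕b9⊕b10⊕b11⊕b12⊕b13⊕b14⊕b15⊕b24⊕b25⊕b26⊕b27⊕b28⊕b29⊕b30⊕b31 = 0⊕1⊕0⊕0⊕0⊕0⊕0⊕0⊕0⊕0⊕1⊕0⊕1⊕0⊕1⊕1 = 1
s16: b16⊕b17⊕b18⊕b19⊕b20⊕b21⊕b22⊕b23⊕b24⊕b25⊕b26⊕b27⊕b28⊕b29⊕b30⊕b31 = 1⊕0⊕0⊕0⊕0⊕0⊕0⊕1⊕0⊕0⊕1⊕0⊕1⊕0⊕1⊕1 = 0
Syndrome (s16...s1) = 01100 → position 12.
Overall parity (XOR of all 32 bits, including p0): 0⊕1⊕0⊕0⊕1⊕0⊕0⊕0⊕0⊕1⊕0⊕0⊕0⊕0⊕0⊕0⊕1⊕0⊕0⊕0⊕0⊕0⊕0⊕1⊕0⊕0⊕1⊕0⊕1⊕0⊕1⊕1 = 1
Overall=1, syndrome position=12 → single-bit error at position 12.

single 12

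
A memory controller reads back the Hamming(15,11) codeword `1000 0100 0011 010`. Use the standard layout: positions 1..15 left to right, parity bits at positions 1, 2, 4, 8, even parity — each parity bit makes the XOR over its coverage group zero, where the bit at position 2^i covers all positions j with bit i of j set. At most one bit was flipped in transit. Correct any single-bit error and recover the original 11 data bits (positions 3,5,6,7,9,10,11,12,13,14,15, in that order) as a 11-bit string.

00100011000

s1: b1⊕b3⊕b5⊕b7⊕b9⊕b11⊕b13⊕b15 = 1⊕0⊕0⊕0⊕0⊕1⊕0⊕0 = 0
s2: b2⊕b3⊕b6⊕b7⊕b10⊕b11⊕b14⊕b15 = 0⊕0⊕1⊕0⊕0⊕1⊕1⊕0 = 1
s4: b4⊕b5⊕b6⊕b7⊕b12⊕b13⊕b14⊕b15 = 0⊕0⊕1⊕0⊕1⊕0⊕1⊕0 = 1
s8: b8⊕b9⊕b10⊕b11⊕b12⊕b13⊕b14⊕b15 = 0⊕0⊕0⊕1⊕1⊕0⊕1⊕0 = 1
Syndrome (s8...s1) = 1110 → position 14.
Flip bit 14: corrected codeword = 100001000011000
Data bits at positions 3,5,6,7,9,10,11,12,13,14,15: 00100011000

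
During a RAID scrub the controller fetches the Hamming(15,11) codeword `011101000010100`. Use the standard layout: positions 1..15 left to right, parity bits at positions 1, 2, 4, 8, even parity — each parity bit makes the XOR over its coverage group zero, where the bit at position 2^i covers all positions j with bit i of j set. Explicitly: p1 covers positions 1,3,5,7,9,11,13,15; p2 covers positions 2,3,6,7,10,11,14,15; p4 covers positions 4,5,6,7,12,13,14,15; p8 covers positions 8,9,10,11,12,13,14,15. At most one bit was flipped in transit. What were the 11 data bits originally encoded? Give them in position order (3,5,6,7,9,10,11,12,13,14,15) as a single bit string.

s1: b1⊕b3⊕b5⊕b7⊕b9⊕b11⊕b13⊕b15 = 0⊕1⊕0⊕0⊕0⊕1⊕1⊕0 = 1
s2: b2⊕b3⊕b6⊕b7⊕b10⊕b11⊕b14⊕b15 = 1⊕1⊕1⊕0⊕0⊕1⊕0⊕0 = 0
s4: b4⊕b5⊕b6⊕b7⊕b12⊕b13⊕b14⊕b15 = 1⊕0⊕1⊕0⊕0⊕1⊕0⊕0 = 1
s8: b8⊕b9⊕b10⊕b11⊕b12⊕b13⊕b14⊕b15 = 0⊕0⊕0⊕1⊕0⊕1⊕0⊕0 = 0
Syndrome (s8...s1) = 0101 → position 5.
Flip bit 5: corrected codeword = 011111000010100
Data bits at positions 3,5,6,7,9,10,11,12,13,14,15: 11100010100

11100010100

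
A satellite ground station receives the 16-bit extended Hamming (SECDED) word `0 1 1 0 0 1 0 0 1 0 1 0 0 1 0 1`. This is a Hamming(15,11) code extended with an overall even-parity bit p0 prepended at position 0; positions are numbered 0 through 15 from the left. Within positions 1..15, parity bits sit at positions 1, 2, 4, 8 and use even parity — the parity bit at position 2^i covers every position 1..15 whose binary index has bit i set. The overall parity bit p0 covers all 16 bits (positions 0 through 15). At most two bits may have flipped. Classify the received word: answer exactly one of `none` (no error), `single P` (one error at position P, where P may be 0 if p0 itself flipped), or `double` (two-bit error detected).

s1: b1⊕b3⊕b5⊕b7⊕b9⊕b11⊕b13⊕b15 = 1⊕0⊕1⊕0⊕0⊕0⊕1⊕1 = 0
s2: b2⊕b3⊕b6⊕b7⊕b10⊕b11⊕b14⊕b15 = 1⊕0⊕0⊕0⊕1⊕0⊕0⊕1 = 1
s4: b4⊕b5⊕b6⊕b7⊕b12⊕b13⊕b14⊕b15 = 0⊕1⊕0⊕0⊕0⊕1⊕0⊕1 = 1
s8: b8⊕b9⊕b10⊕b11⊕b12⊕b13⊕b14⊕b15 = 1⊕0⊕1⊕0⊕0⊕1⊕0⊕1 = 0
Syndrome (s8...s1) = 0110 → position 6.
Overall parity (XOR of all 16 bits, including p0): 0⊕1⊕1⊕0⊕0⊕1⊕0⊕0⊕1⊕0⊕1⊕0⊕0⊕1⊕0⊕1 = 1
Overall=1, syndrome position=6 → single-bit error at position 6.

single 6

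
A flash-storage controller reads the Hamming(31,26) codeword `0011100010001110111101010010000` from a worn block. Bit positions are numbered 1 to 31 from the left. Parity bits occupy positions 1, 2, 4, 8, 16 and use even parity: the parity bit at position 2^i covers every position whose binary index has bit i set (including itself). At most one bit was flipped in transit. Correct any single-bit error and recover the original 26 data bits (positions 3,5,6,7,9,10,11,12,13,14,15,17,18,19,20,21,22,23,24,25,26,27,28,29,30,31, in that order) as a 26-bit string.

s1: b1⊕b3⊕b5⊕b7⊕b9⊕b11⊕b13⊕b15⊕b17⊕b19⊕b21⊕b23⊕b25⊕b27⊕b29⊕b31 = 0⊕1⊕1⊕0⊕1⊕0⊕1⊕1⊕1⊕1⊕0⊕0⊕0⊕1⊕0⊕0 = 0
s2: b2⊕b3⊕b6⊕b7⊕b10⊕b11⊕b14⊕b15⊕b18⊕b19⊕b22⊕b23⊕b26⊕b27⊕b30⊕b31 = 0⊕1⊕0⊕0⊕0⊕0⊕1⊕1⊕1⊕1⊕1⊕0⊕0⊕1⊕0⊕0 = 1
s4: b4⊕b5⊕b6⊕b7⊕b12⊕b13⊕b14⊕b15⊕b20⊕b21⊕b22⊕b23⊕b28⊕b29⊕b30⊕b31 = 1⊕1⊕0⊕0⊕0⊕1⊕1⊕1⊕1⊕0⊕1⊕0⊕0⊕0⊕0⊕0 = 1
s8: b8⊕b9⊕b10⊕b11⊕b12⊕b13⊕b14⊕b15⊕b24⊕b25⊕b26⊕b27⊕b28⊕b29⊕b30⊕b31 = 0⊕1⊕0⊕0⊕0⊕1⊕1⊕1⊕1⊕0⊕0⊕1⊕0⊕0⊕0⊕0 = 0
s16: b16⊕b17⊕b18⊕b19⊕b20⊕b21⊕b22⊕b23⊕b24⊕b25⊕b26⊕b27⊕b28⊕b29⊕b30⊕b31 = 0⊕1⊕1⊕1⊕1⊕0⊕1⊕0⊕1⊕0⊕0⊕1⊕0⊕0⊕0⊕0 = 1
Syndrome (s16...s1) = 10110 → position 22.
Flip bit 22: corrected codeword = 0011100010001110111100010010000
Data bits at positions 3,5,6,7,9,10,11,12,13,14,15,17,18,19,20,21,22,23,24,25,26,27,28,29,30,31: 11001000111111100010010000

11001000111111100010010000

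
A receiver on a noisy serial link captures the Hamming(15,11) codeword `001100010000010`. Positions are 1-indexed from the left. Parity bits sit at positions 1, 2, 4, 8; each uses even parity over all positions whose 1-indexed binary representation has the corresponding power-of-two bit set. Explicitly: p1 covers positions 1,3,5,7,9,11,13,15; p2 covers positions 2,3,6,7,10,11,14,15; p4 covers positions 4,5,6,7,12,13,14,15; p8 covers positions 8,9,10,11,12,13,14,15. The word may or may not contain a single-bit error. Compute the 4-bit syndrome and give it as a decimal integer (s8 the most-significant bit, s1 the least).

1

s1: b1⊕b3⊕b5⊕b7⊕b9⊕b11⊕b13⊕b15 = 0⊕1⊕0⊕0⊕0⊕0⊕0⊕0 = 1
s2: b2⊕b3⊕b6⊕b7⊕b10⊕b11⊕b14⊕b15 = 0⊕1⊕0⊕0⊕0⊕0⊕1⊕0 = 0
s4: b4⊕b5⊕b6⊕b7⊕b12⊕b13⊕b14⊕b15 = 1⊕0⊕0⊕0⊕0⊕0⊕1⊕0 = 0
s8: b8⊕b9⊕b10⊕b11⊕b12⊕b13⊕b14⊕b15 = 1⊕0⊕0⊕0⊕0⊕0⊕1⊕0 = 0
Syndrome (s8...s1) = 0001 → position 1.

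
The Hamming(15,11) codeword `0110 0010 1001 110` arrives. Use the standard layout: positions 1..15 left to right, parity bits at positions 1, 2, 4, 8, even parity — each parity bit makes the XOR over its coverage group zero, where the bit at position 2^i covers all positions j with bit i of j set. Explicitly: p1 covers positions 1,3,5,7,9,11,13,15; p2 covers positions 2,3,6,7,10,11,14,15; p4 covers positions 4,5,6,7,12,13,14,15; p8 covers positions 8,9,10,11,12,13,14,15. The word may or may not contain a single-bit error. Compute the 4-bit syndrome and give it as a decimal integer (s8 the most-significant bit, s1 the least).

s1: b1⊕b3⊕b5⊕b7⊕b9⊕b11⊕b13⊕b15 = 0⊕1⊕0⊕1⊕1⊕0⊕1⊕0 = 0
s2: b2⊕b3⊕b6⊕b7⊕b10⊕b11⊕b14⊕b15 = 1⊕1⊕0⊕1⊕0⊕0⊕1⊕0 = 0
s4: b4⊕b5⊕b6⊕b7⊕b12⊕b13⊕b14⊕b15 = 0⊕0⊕0⊕1⊕1⊕1⊕1⊕0 = 0
s8: b8⊕b9⊕b10⊕b11⊕b12⊕b13⊕b14⊕b15 = 0⊕1⊕0⊕0⊕1⊕1⊕1⊕0 = 0
Syndrome (s8...s1) = 0000 → position 0 (no error).

0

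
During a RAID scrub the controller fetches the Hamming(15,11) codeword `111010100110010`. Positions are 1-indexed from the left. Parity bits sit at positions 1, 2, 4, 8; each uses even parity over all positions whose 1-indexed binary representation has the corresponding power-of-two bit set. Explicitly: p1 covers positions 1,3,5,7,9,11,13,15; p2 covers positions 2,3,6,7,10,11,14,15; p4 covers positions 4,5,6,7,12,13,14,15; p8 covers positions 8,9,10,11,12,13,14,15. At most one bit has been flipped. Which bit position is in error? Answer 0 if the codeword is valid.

13

s1: b1⊕b3⊕b5⊕b7⊕b9⊕b11⊕b13⊕b15 = 1⊕1⊕1⊕1⊕0⊕1⊕0⊕0 = 1
s2: b2⊕b3⊕b6⊕b7⊕b10⊕b11⊕b14⊕b15 = 1⊕1⊕0⊕1⊕1⊕1⊕1⊕0 = 0
s4: b4⊕b5⊕b6⊕b7⊕b12⊕b13⊕b14⊕b15 = 0⊕1⊕0⊕1⊕0⊕0⊕1⊕0 = 1
s8: b8⊕b9⊕b10⊕b11⊕b12⊕b13⊕b14⊕b15 = 0⊕0⊕1⊕1⊕0⊕0⊕1⊕0 = 1
Syndrome (s8...s1) = 1101 → position 13.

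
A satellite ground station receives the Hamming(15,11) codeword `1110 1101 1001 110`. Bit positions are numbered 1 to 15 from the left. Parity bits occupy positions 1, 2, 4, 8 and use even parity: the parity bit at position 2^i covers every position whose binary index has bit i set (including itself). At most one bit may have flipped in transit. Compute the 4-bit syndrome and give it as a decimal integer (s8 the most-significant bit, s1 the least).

13

s1: b1⊕b3⊕b5⊕b7⊕b9⊕b11⊕b13⊕b15 = 1⊕1⊕1⊕0⊕1⊕0⊕1⊕0 = 1
s2: b2⊕b3⊕b6⊕b7⊕b10⊕b11⊕b14⊕b15 = 1⊕1⊕1⊕0⊕0⊕0⊕1⊕0 = 0
s4: b4⊕b5⊕b6⊕b7⊕b12⊕b13⊕b14⊕b15 = 0⊕1⊕1⊕0⊕1⊕1⊕1⊕0 = 1
s8: b8⊕b9⊕b10⊕b11⊕b12⊕b13⊕b14⊕b15 = 1⊕1⊕0⊕0⊕1⊕1⊕1⊕0 = 1
Syndrome (s8...s1) = 1101 → position 13.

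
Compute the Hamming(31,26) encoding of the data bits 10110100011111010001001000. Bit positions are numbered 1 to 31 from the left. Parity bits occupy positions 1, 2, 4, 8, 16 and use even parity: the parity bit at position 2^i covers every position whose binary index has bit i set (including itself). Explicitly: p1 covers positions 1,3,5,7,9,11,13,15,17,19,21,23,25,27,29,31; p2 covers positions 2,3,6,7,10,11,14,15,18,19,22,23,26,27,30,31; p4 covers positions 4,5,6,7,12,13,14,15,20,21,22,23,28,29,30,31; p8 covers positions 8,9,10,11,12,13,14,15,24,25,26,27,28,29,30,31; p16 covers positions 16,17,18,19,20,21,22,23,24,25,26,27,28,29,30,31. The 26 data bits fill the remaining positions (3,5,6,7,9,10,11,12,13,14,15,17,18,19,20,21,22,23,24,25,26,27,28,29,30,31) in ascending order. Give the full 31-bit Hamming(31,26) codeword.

Place data bits at non-power-of-two positions: b3=1, b5=0, b6=1, b7=1, b9=0, b10=1, b11=0, b12=0, b13=0, b14=1, b15=1, b17=1, b18=1, b19=1, b20=0, b21=1, b22=0, b23=0, b24=0, b25=1, b26=0, b27=0, b28=1, b29=0, b30=0, b31=0.
p1 = XOR of data positions {3,5,7,9,11,13,15,17,19,21,23,25,27,29,31} = 1⊕0⊕1⊕0⊕0⊕0⊕1⊕1⊕1⊕1⊕0⊕1⊕0⊕0⊕0 = 1
p2 = XOR of data positions {3,6,7,10,11,14,15,18,19,22,23,26,27,30,31} = 1⊕1⊕1⊕1⊕0⊕1⊕1⊕1⊕1⊕0⊕0⊕0⊕0⊕0⊕0 = 0
p4 = XOR of data positions {5,6,7,12,13,14,15,20,21,22,23,28,29,30,31} = 0⊕1⊕1⊕0⊕0⊕1⊕1⊕0⊕1⊕0⊕0⊕1⊕0⊕0⊕0 = 0
p8 = XOR of data positions {9,10,11,12,13,14,15,24,25,26,27,28,29,30,31} = 0⊕1⊕0⊕0⊕0⊕1⊕1⊕0⊕1⊕0⊕0⊕1⊕0⊕0⊕0 = 1
p16 = XOR of data positions {17,18,19,20,21,22,23,24,25,26,27,28,29,30,31} = 1⊕1⊕1⊕0⊕1⊕0⊕0⊕0⊕1⊕0⊕0⊕1⊕0⊕0⊕0 = 0
Codeword b1..b31 = 1010011101000110111010001001000

1010011101000110111010001001000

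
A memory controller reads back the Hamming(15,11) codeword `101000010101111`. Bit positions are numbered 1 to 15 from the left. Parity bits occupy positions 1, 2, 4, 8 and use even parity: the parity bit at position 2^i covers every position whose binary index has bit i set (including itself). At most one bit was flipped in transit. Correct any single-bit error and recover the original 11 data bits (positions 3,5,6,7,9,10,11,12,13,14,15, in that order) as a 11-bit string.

10000101111

s1: b1⊕b3⊕b5⊕b7⊕b9⊕b11⊕b13⊕b15 = 1⊕1⊕0⊕0⊕0⊕0⊕1⊕1 = 0
s2: b2⊕b3⊕b6⊕b7⊕b10⊕b11⊕b14⊕b15 = 0⊕1⊕0⊕0⊕1⊕0⊕1⊕1 = 0
s4: b4⊕b5⊕b6⊕b7⊕b12⊕b13⊕b14⊕b15 = 0⊕0⊕0⊕0⊕1⊕1⊕1⊕1 = 0
s8: b8⊕b9⊕b10⊕b11⊕b12⊕b13⊕b14⊕b15 = 1⊕0⊕1⊕0⊕1⊕1⊕1⊕1 = 0
Syndrome (s8...s1) = 0000 → position 0 (no error).
No correction needed.
Data bits at positions 3,5,6,7,9,10,11,12,13,14,15: 10000101111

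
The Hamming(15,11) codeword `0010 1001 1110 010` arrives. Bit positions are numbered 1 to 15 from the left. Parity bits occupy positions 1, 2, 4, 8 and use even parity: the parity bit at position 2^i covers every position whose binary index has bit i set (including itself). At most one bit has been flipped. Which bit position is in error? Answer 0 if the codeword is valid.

8

s1: b1⊕b3⊕b5⊕b7⊕b9⊕b11⊕b13⊕b15 = 0⊕1⊕1⊕0⊕1⊕1⊕0⊕0 = 0
s2: b2⊕b3⊕b6⊕b7⊕b10⊕b11⊕b14⊕b15 = 0⊕1⊕0⊕0⊕1⊕1⊕1⊕0 = 0
s4: b4⊕b5⊕b6⊕b7⊕b12⊕b13⊕b14⊕b15 = 0⊕1⊕0⊕0⊕0⊕0⊕1⊕0 = 0
s8: b8⊕b9⊕b10⊕b11⊕b12⊕b13⊕b14⊕b15 = 1⊕1⊕1⊕1⊕0⊕0⊕1⊕0 = 1
Syndrome (s8...s1) = 1000 → position 8.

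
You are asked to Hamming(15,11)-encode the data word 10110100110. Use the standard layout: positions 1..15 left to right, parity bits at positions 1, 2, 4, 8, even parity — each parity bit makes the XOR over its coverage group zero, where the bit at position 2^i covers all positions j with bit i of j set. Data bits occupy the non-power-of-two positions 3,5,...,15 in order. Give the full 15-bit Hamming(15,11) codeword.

Place data bits at non-power-of-two positions: b3=1, b5=0, b6=1, b7=1, b9=0, b10=1, b11=0, b12=0, b13=1, b14=1, b15=0.
p1 = XOR of data positions {3,5,7,9,11,13,15} = 1⊕0⊕1⊕0⊕0⊕1⊕0 = 1
p2 = XOR of data positions {3,6,7,10,11,14,15} = 1⊕1⊕1⊕1⊕0⊕1⊕0 = 1
p4 = XOR of data positions {5,6,7,12,13,14,15} = 0⊕1⊕1⊕0⊕1⊕1⊕0 = 0
p8 = XOR of data positions {9,10,11,12,13,14,15} = 0⊕1⊕0⊕0⊕1⊕1⊕0 = 1
Codeword b1..b15 = 111001110100110

111001110100110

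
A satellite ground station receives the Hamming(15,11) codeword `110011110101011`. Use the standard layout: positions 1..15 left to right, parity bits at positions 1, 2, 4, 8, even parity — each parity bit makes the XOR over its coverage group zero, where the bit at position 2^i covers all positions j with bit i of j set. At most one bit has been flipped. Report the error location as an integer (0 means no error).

s1: b1⊕b3⊕b5⊕b7⊕b9⊕b11⊕b13⊕b15 = 1⊕0⊕1⊕1⊕0⊕0⊕0⊕1 = 0
s2: b2⊕b3⊕b6⊕b7⊕b10⊕b11⊕b14⊕b15 = 1⊕0⊕1⊕1⊕1⊕0⊕1⊕1 = 0
s4: b4⊕b5⊕b6⊕b7⊕b12⊕b13⊕b14⊕b15 = 0⊕1⊕1⊕1⊕1⊕0⊕1⊕1 = 0
s8: b8⊕b9⊕b10⊕b11⊕b12⊕b13⊕b14⊕b15 = 1⊕0⊕1⊕0⊕1⊕0⊕1⊕1 = 1
Syndrome (s8...s1) = 1000 → position 8.

8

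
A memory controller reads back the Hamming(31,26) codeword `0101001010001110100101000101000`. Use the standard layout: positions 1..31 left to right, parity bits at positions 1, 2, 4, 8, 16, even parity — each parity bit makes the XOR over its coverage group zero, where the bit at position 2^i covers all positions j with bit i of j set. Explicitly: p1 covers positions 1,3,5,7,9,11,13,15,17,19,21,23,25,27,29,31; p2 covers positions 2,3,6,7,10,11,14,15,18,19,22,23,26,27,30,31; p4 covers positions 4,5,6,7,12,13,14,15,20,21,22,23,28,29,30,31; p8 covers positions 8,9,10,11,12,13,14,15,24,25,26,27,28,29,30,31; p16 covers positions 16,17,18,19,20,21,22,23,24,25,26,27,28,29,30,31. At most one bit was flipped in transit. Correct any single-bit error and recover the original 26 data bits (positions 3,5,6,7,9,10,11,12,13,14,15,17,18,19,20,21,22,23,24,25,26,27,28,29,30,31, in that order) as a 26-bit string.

00011000111000101000101000

s1: b1⊕b3⊕b5⊕b7⊕b9⊕b11⊕b13⊕b15⊕b17⊕b19⊕b21⊕b23⊕b25⊕b27⊕b29⊕b31 = 0⊕0⊕0⊕1⊕1⊕0⊕1⊕1⊕1⊕0⊕0⊕0⊕0⊕0⊕0⊕0 = 1
s2: b2⊕b3⊕b6⊕b7⊕b10⊕b11⊕b14⊕b15⊕b18⊕b19⊕b22⊕b23⊕b26⊕b27⊕b30⊕b31 = 1⊕0⊕0⊕1⊕0⊕0⊕1⊕1⊕0⊕0⊕1⊕0⊕1⊕0⊕0⊕0 = 0
s4: b4⊕b5⊕b6⊕b7⊕b12⊕b13⊕b14⊕b15⊕b20⊕b21⊕b22⊕b23⊕b28⊕b29⊕b30⊕b31 = 1⊕0⊕0⊕1⊕0⊕1⊕1⊕1⊕1⊕0⊕1⊕0⊕1⊕0⊕0⊕0 = 0
s8: b8⊕b9⊕b10⊕b11⊕b12⊕b13⊕b14⊕b15⊕b24⊕b25⊕b26⊕b27⊕b28⊕b29⊕b30⊕b31 = 0⊕1⊕0⊕0⊕0⊕1⊕1⊕1⊕0⊕0⊕1⊕0⊕1⊕0⊕0⊕0 = 0
s16: b16⊕b17⊕b18⊕b19⊕b20⊕b21⊕b22⊕b23⊕b24⊕b25⊕b26⊕b27⊕b28⊕b29⊕b30⊕b31 = 0⊕1⊕0⊕0⊕1⊕0⊕1⊕0⊕0⊕0⊕1⊕0⊕1⊕0⊕0⊕0 = 1
Syndrome (s16...s1) = 10001 → position 17.
Flip bit 17: corrected codeword = 0101001010001110000101000101000
Data bits at positions 3,5,6,7,9,10,11,12,13,14,15,17,18,19,20,21,22,23,24,25,26,27,28,29,30,31: 00011000111000101000101000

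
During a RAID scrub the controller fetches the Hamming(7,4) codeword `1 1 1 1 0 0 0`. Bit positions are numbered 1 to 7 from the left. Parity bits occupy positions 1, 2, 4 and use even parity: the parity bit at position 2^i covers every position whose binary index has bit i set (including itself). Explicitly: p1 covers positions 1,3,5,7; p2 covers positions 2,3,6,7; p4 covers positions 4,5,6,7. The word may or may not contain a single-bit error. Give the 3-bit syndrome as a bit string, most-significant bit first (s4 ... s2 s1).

100

s1: b1⊕b3⊕b5⊕b7 = 1⊕1⊕0⊕0 = 0
s2: b2⊕b3⊕b6⊕b7 = 1⊕1⊕0⊕0 = 0
s4: b4⊕b5⊕b6⊕b7 = 1⊕0⊕0⊕0 = 1
Syndrome (s4...s1) = 100 → position 4.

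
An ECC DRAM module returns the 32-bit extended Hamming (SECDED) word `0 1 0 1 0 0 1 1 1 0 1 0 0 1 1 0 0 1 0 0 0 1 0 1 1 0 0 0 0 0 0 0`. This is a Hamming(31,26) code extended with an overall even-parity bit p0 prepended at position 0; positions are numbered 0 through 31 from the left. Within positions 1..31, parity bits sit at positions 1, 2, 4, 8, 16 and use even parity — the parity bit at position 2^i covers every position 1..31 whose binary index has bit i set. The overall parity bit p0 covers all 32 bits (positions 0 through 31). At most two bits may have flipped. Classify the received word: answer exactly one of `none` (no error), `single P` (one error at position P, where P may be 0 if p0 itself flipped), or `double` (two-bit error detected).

s1: b1⊕b3⊕b5⊕b7⊕b9⊕b11⊕b13⊕b15⊕b17⊕b19⊕b21⊕b23⊕b25⊕b27⊕b29⊕b31 = 1⊕1⊕0⊕1⊕0⊕0⊕1⊕0⊕1⊕0⊕1⊕1⊕0⊕0⊕0⊕0 = 1
s2: b2⊕b3⊕b6⊕b7⊕b10⊕b11⊕b14⊕b15⊕b18⊕b19⊕b22⊕b23⊕b26⊕b27⊕b30⊕b31 = 0⊕1⊕1⊕1⊕1⊕0⊕1⊕0⊕0⊕0⊕0⊕1⊕0⊕0⊕0⊕0 = 0
s4: b4⊕b5⊕b6⊕b7⊕b12⊕b13⊕b14⊕b15⊕b20⊕b21⊕b22⊕b23⊕b28⊕b29⊕b30⊕b31 = 0⊕0⊕1⊕1⊕0⊕1⊕1⊕0⊕0⊕1⊕0⊕1⊕0⊕0⊕0⊕0 = 0
s8: b8⊕b9⊕b10⊕b11⊕b12⊕b13⊕b14⊕b15⊕b24⊕b25⊕b26⊕b27⊕b28⊕b29⊕b30⊕b31 = 1⊕0⊕1⊕0⊕0⊕1⊕1⊕0⊕1⊕0⊕0⊕0⊕0⊕0⊕0⊕0 = 1
s16: b16⊕b17⊕b18⊕b19⊕b20⊕b21⊕b22⊕b23⊕b24⊕b25⊕b26⊕b27⊕b28⊕b29⊕b30⊕b31 = 0⊕1⊕0⊕0⊕0⊕1⊕0⊕1⊕1⊕0⊕0⊕0⊕0⊕0⊕0⊕0 = 0
Syndrome (s16...s1) = 01001 → position 9.
Overall parity (XOR of all 32 bits, including p0): 0⊕1⊕0⊕1⊕0⊕0⊕1⊕1⊕1⊕0⊕1⊕0⊕0⊕1⊕1⊕0⊕0⊕1⊕0⊕0⊕0⊕1⊕0⊕1⊕1⊕0⊕0⊕0⊕0⊕0⊕0⊕0 = 0
Overall=0, syndrome position=9 → double-bit error detected (uncorrectable).

double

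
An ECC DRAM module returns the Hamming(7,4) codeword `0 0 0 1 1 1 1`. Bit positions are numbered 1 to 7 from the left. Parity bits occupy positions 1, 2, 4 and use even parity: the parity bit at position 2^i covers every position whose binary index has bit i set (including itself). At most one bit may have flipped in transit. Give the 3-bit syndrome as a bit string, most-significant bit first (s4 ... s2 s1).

s1: b1⊕b3⊕b5⊕b7 = 0⊕0⊕1⊕1 = 0
s2: b2⊕b3⊕b6⊕b7 = 0⊕0⊕1⊕1 = 0
s4: b4⊕b5⊕b6⊕b7 = 1⊕1⊕1⊕1 = 0
Syndrome (s4...s1) = 000 → position 0 (no error).

000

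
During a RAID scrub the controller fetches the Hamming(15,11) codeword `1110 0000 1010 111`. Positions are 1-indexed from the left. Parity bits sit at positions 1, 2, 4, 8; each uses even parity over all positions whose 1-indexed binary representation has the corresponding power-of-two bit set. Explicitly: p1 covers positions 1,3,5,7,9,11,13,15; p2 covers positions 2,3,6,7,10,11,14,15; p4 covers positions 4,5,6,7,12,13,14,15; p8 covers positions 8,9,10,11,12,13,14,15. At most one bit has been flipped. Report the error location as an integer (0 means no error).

s1: b1⊕b3⊕b5⊕b7⊕b9⊕b11⊕b13⊕b15 = 1⊕1⊕0⊕0⊕1⊕1⊕1⊕1 = 0
s2: b2⊕b3⊕b6⊕b7⊕b10⊕b11⊕b14⊕b15 = 1⊕1⊕0⊕0⊕0⊕1⊕1⊕1 = 1
s4: b4⊕b5⊕b6⊕b7⊕b12⊕b13⊕b14⊕b15 = 0⊕0⊕0⊕0⊕0⊕1⊕1⊕1 = 1
s8: b8⊕b9⊕b10⊕b11⊕b12⊕b13⊕b14⊕b15 = 0⊕1⊕0⊕1⊕0⊕1⊕1⊕1 = 1
Syndrome (s8...s1) = 1110 → position 14.

14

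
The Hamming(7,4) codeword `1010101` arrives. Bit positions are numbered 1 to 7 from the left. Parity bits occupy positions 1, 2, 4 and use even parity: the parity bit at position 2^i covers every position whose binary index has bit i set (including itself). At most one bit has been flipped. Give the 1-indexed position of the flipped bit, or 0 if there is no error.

s1: b1⊕b3⊕b5⊕b7 = 1⊕1⊕1⊕1 = 0
s2: b2⊕b3⊕b6⊕b7 = 0⊕1⊕0⊕1 = 0
s4: b4⊕b5⊕b6⊕b7 = 0⊕1⊕0⊕1 = 0
Syndrome (s4...s1) = 000 → position 0 (no error).

0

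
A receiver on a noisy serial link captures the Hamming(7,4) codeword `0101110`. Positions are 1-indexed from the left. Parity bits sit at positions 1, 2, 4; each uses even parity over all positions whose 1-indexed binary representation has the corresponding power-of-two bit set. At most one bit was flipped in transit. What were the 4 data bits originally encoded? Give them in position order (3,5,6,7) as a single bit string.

0010

s1: b1⊕b3⊕b5⊕b7 = 0⊕0⊕1⊕0 = 1
s2: b2⊕b3⊕b6⊕b7 = 1⊕0⊕1⊕0 = 0
s4: b4⊕b5⊕b6⊕b7 = 1⊕1⊕1⊕0 = 1
Syndrome (s4...s1) = 101 → position 5.
Flip bit 5: corrected codeword = 0101010
Data bits at positions 3,5,6,7: 0010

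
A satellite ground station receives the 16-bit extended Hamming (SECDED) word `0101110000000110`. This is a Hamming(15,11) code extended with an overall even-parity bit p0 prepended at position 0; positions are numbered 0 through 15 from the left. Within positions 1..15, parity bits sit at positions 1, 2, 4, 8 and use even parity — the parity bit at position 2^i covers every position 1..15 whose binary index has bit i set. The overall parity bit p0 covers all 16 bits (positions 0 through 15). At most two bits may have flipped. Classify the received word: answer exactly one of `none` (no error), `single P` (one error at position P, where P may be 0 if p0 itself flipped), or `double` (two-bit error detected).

s1: b1⊕b3⊕b5⊕b7⊕b9⊕b11⊕b13⊕b15 = 1⊕1⊕1⊕0⊕0⊕0⊕1⊕0 = 0
s2: b2⊕b3⊕b6⊕b7⊕b10⊕b11⊕b14⊕b15 = 0⊕1⊕0⊕0⊕0⊕0⊕1⊕0 = 0
s4: b4⊕b5⊕b6⊕b7⊕b12⊕b13⊕b14⊕b15 = 1⊕1⊕0⊕0⊕0⊕1⊕1⊕0 = 0
s8: b8⊕b9⊕b10⊕b11⊕b12⊕b13⊕b14⊕b15 = 0⊕0⊕0⊕0⊕0⊕1⊕1⊕0 = 0
Syndrome (s8...s1) = 0000 → position 0 (no error).
Overall parity (XOR of all 16 bits, including p0): 0⊕1⊕0⊕1⊕1⊕1⊕0⊕0⊕0⊕0⊕0⊕0⊕0⊕1⊕1⊕0 = 0
Overall=0, syndrome position=0 → no error.

none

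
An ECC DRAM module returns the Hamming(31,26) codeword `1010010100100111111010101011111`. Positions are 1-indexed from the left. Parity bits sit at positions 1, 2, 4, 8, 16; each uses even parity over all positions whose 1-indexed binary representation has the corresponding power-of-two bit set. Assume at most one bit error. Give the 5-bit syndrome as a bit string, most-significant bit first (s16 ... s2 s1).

00110

s1: b1⊕b3⊕b5⊕b7⊕b9⊕b11⊕b13⊕b15⊕b17⊕b19⊕b21⊕b23⊕b25⊕b27⊕b29⊕b31 = 1⊕1⊕0⊕0⊕0⊕1⊕0⊕1⊕1⊕1⊕1⊕1⊕1⊕1⊕1⊕1 = 0
s2: b2⊕b3⊕b6⊕b7⊕b10⊕b11⊕b14⊕b15⊕b18⊕b19⊕b22⊕b23⊕b26⊕b27⊕b30⊕b31 = 0⊕1⊕1⊕0⊕0⊕1⊕1⊕1⊕1⊕1⊕0⊕1⊕0⊕1⊕1⊕1 = 1
s4: b4⊕b5⊕b6⊕b7⊕b12⊕b13⊕b14⊕b15⊕b20⊕b21⊕b22⊕b23⊕b28⊕b29⊕b30⊕b31 = 0⊕0⊕1⊕0⊕0⊕0⊕1⊕1⊕0⊕1⊕0⊕1⊕1⊕1⊕1⊕1 = 1
s8: b8⊕b9⊕b10⊕b11⊕b12⊕b13⊕b14⊕b15⊕b24⊕b25⊕b26⊕b27⊕b28⊕b29⊕b30⊕b31 = 1⊕0⊕0⊕1⊕0⊕0⊕1⊕1⊕0⊕1⊕0⊕1⊕1⊕1⊕1⊕1 = 0
s16: b16⊕b17⊕b18⊕b19⊕b20⊕b21⊕b22⊕b23⊕b24⊕b25⊕b26⊕b27⊕b28⊕b29⊕b30⊕b31 = 1⊕1⊕1⊕1⊕0⊕1⊕0⊕1⊕0⊕1⊕0⊕1⊕1⊕1⊕1⊕1 = 0
Syndrome (s16...s1) = 00110 → position 6.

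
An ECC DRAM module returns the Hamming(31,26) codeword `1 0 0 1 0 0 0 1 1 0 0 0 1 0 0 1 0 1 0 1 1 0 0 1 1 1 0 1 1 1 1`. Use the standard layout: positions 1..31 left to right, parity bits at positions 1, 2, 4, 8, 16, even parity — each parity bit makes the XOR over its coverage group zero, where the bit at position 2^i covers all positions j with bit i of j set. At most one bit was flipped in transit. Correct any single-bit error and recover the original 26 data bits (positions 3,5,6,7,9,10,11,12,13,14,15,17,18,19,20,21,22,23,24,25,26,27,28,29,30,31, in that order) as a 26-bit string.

s1: b1⊕b3⊕b5⊕b7⊕b9⊕b11⊕b13⊕b15⊕b17⊕b19⊕b21⊕b23⊕b25⊕b27⊕b29⊕b31 = 1⊕0⊕0⊕0⊕1⊕0⊕1⊕0⊕0⊕0⊕1⊕0⊕1⊕0⊕1⊕1 = 1
s2: b2⊕b3⊕b6⊕b7⊕b10⊕b11⊕b14⊕b15⊕b18⊕b19⊕b22⊕b23⊕b26⊕b27⊕b30⊕b31 = 0⊕0⊕0⊕0⊕0⊕0⊕0⊕0⊕1⊕0⊕0⊕0⊕1⊕0⊕1⊕1 = 0
s4: b4⊕b5⊕b6⊕b7⊕b12⊕b13⊕b14⊕b15⊕b20⊕b21⊕b22⊕b23⊕b28⊕b29⊕b30⊕b31 = 1⊕0⊕0⊕0⊕0⊕1⊕0⊕0⊕1⊕1⊕0⊕0⊕1⊕1⊕1⊕1 = 0
s8: b8⊕b9⊕b10⊕b11⊕b12⊕b13⊕b14⊕b15⊕b24⊕b25⊕b26⊕b27⊕b28⊕b29⊕b30⊕b31 = 1⊕1⊕0⊕0⊕0⊕1⊕0⊕0⊕1⊕1⊕1⊕0⊕1⊕1⊕1⊕1 = 0
s16: b16⊕b17⊕b18⊕b19⊕b20⊕b21⊕b22⊕b23⊕b24⊕b25⊕b26⊕b27⊕b28⊕b29⊕b30⊕b31 = 1⊕0⊕1⊕0⊕1⊕1⊕0⊕0⊕1⊕1⊕1⊕0⊕1⊕1⊕1⊕1 = 1
Syndrome (s16...s1) = 10001 → position 17.
Flip bit 17: corrected codeword = 1001000110001001110110011101111
Data bits at positions 3,5,6,7,9,10,11,12,13,14,15,17,18,19,20,21,22,23,24,25,26,27,28,29,30,31: 00001000100110110011101111

00001000100110110011101111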